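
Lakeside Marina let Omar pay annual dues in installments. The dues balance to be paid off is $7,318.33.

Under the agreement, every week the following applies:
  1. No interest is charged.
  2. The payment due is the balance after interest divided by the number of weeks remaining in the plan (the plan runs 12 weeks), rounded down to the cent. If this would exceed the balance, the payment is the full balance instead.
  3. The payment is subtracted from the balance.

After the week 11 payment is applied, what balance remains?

Week 1: opening $7,318.33; payment $609.86; balance $6,708.47
Week 2: opening $6,708.47; payment $609.86; balance $6,098.61
Week 3: opening $6,098.61; payment $609.86; balance $5,488.75
Week 4: opening $5,488.75; payment $609.86; balance $4,878.89
Week 5: opening $4,878.89; payment $609.86; balance $4,269.03
Week 6: opening $4,269.03; payment $609.86; balance $3,659.17
Week 7: opening $3,659.17; payment $609.86; balance $3,049.31
Week 8: opening $3,049.31; payment $609.86; balance $2,439.45
Week 9: opening $2,439.45; payment $609.86; balance $1,829.59
Week 10: opening $1,829.59; payment $609.86; balance $1,219.73
Week 11: opening $1,219.73; payment $609.86; balance $609.87

$609.87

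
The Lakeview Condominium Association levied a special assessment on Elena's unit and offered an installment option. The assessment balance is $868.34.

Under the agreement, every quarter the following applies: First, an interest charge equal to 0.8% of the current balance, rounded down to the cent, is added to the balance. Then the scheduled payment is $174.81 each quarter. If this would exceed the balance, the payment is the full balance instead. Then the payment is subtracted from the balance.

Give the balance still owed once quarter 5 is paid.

Quarter 1: opening $868.34; interest $6.94 → $875.28; payment $174.81; balance $700.47
Quarter 2: opening $700.47; interest $5.60 → $706.07; payment $174.81; balance $531.26
Quarter 3: opening $531.26; interest $4.25 → $535.51; payment $174.81; balance $360.70
Quarter 4: opening $360.70; interest $2.88 → $363.58; payment $174.81; balance $188.77
Quarter 5: opening $188.77; interest $1.51 → $190.28; payment $174.81; balance $15.47

$15.47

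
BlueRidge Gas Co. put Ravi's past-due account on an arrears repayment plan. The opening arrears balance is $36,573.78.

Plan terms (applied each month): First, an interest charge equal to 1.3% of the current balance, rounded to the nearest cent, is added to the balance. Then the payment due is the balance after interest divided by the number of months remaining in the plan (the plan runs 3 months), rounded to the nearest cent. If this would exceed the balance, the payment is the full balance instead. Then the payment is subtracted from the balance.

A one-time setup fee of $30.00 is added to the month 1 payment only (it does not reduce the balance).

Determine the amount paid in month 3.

$12,672.92

# | Opening | Interest | Payment | Fee | End bal
1 | $36,573.78 | $475.46 | $12,349.75 | $30.00 | $24,699.49
2 | $24,699.49 | $321.09 | $12,510.29 | — | $12,510.29
3 | $12,510.29 | $162.63 | $12,672.92 | — | $0.00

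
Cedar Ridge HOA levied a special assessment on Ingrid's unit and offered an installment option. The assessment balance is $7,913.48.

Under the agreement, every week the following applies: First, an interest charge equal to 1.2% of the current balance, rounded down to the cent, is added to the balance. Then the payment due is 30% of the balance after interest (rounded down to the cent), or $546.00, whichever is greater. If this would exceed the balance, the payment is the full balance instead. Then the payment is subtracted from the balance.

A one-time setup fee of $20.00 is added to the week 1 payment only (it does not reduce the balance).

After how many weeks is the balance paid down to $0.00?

8

Week 1: $7,913.48 +$94.96 interest = $8,008.44; pay $2,402.53 (+ $20.00 fee) → $5,605.91
Week 2: $5,605.91 +$67.27 interest = $5,673.18; pay $1,701.95 → $3,971.23
Week 3: $3,971.23 +$47.65 interest = $4,018.88; pay $1,205.66 → $2,813.22
Week 4: $2,813.22 +$33.75 interest = $2,846.97; pay $854.09 → $1,992.88
Week 5: $1,992.88 +$23.91 interest = $2,016.79; pay $605.03 → $1,411.76
Week 6: $1,411.76 +$16.94 interest = $1,428.70; pay $546.00 → $882.70
Week 7: $882.70 +$10.59 interest = $893.29; pay $546.00 → $347.29
Week 8: $347.29 +$4.16 interest = $351.45; pay $351.45 → $0.00
Balance reaches $0.00 in week 8.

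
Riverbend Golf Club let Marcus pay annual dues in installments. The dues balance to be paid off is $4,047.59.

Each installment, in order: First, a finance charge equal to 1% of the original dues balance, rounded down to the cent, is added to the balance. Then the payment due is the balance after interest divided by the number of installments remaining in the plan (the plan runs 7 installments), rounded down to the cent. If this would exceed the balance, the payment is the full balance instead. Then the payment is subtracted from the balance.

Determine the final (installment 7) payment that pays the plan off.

Installment 1: opening $4,047.59; interest $40.47 → $4,088.06; payment $584.00; balance $3,504.06
Installment 2: opening $3,504.06; interest $40.47 → $3,544.53; payment $590.75; balance $2,953.78
Installment 3: opening $2,953.78; interest $40.47 → $2,994.25; payment $598.85; balance $2,395.40
Installment 4: opening $2,395.40; interest $40.47 → $2,435.87; payment $608.96; balance $1,826.91
Installment 5: opening $1,826.91; interest $40.47 → $1,867.38; payment $622.46; balance $1,244.92
Installment 6: opening $1,244.92; interest $40.47 → $1,285.39; payment $642.69; balance $642.70
Installment 7: opening $642.70; interest $40.47 → $683.17; payment $683.17; balance $0.00

$683.17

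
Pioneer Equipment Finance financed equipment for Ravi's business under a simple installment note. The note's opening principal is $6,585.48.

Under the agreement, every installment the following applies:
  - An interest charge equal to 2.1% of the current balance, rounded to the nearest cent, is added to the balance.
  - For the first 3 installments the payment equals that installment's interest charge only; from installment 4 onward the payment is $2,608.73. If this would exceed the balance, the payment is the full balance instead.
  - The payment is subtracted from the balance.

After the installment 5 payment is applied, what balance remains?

$1,592.74

Installment 1: opening $6,585.48; interest $138.30 → $6,723.78; payment $138.30; balance $6,585.48
Installment 2: opening $6,585.48; interest $138.30 → $6,723.78; payment $138.30; balance $6,585.48
Installment 3: opening $6,585.48; interest $138.30 → $6,723.78; payment $138.30; balance $6,585.48
Installment 4: opening $6,585.48; interest $138.30 → $6,723.78; payment $2,608.73; balance $4,115.05
Installment 5: opening $4,115.05; interest $86.42 → $4,201.47; payment $2,608.73; balance $1,592.74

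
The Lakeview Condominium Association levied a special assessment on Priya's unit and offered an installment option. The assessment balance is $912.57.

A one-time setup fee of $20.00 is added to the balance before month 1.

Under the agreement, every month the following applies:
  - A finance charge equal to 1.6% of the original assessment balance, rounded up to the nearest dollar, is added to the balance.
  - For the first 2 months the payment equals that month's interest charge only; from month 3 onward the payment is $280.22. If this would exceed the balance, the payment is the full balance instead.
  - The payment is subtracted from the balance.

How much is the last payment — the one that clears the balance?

$151.91

Month 1: opening $932.57; interest $15.00 → $947.57; payment $15.00; balance $932.57
Month 2: opening $932.57; interest $15.00 → $947.57; payment $15.00; balance $932.57
Month 3: opening $932.57; interest $15.00 → $947.57; payment $280.22; balance $667.35
Month 4: opening $667.35; interest $15.00 → $682.35; payment $280.22; balance $402.13
Month 5: opening $402.13; interest $15.00 → $417.13; payment $280.22; balance $136.91
Month 6: opening $136.91; interest $15.00 → $151.91; payment $151.91; balance $0.00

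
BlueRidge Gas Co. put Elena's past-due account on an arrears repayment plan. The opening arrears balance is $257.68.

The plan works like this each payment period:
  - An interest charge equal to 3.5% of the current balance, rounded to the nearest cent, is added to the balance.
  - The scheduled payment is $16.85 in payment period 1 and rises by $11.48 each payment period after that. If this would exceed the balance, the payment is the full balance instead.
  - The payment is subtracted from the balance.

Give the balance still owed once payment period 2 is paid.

$230.26

Payment period 1: $257.68 +$9.02 interest = $266.70; pay $16.85 → $249.85
Payment period 2: $249.85 +$8.74 interest = $258.59; pay $28.33 → $230.26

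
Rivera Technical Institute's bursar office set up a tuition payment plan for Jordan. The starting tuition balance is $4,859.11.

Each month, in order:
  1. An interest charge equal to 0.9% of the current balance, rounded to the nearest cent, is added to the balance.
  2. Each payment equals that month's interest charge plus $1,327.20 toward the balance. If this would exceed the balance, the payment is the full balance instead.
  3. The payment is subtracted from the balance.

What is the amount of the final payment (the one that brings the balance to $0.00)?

$885.41

Month 1: opening $4,859.11; interest $43.73 → $4,902.84; payment $1,370.93; balance $3,531.91
Month 2: opening $3,531.91; interest $31.79 → $3,563.70; payment $1,358.99; balance $2,204.71
Month 3: opening $2,204.71; interest $19.84 → $2,224.55; payment $1,347.04; balance $877.51
Month 4: opening $877.51; interest $7.90 → $885.41; payment $885.41; balance $0.00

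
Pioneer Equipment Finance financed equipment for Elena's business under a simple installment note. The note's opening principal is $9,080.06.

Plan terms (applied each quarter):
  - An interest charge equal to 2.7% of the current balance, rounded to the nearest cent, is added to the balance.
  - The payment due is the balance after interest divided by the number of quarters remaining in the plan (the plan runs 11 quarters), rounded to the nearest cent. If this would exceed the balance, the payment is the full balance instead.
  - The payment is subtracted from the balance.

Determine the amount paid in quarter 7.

$994.69

# | Opening | Interest | Payment | End bal
1 | $9,080.06 | $245.16 | $847.75 | $8,477.47
2 | $8,477.47 | $228.89 | $870.64 | $7,835.72
3 | $7,835.72 | $211.56 | $894.14 | $7,153.14
4 | $7,153.14 | $193.13 | $918.28 | $6,427.99
5 | $6,427.99 | $173.56 | $943.08 | $5,658.47
6 | $5,658.47 | $152.78 | $968.54 | $4,842.71
7 | $4,842.71 | $130.75 | $994.69 | $3,978.77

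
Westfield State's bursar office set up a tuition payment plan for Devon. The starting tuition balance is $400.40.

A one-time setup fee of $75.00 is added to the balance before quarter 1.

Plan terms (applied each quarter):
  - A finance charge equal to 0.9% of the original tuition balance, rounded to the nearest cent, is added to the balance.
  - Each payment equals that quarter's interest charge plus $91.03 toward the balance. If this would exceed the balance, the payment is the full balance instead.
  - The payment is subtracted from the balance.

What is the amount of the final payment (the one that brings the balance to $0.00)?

$23.85

Quarter 1: opening $475.40; interest $3.60 → $479.00; payment $94.63; balance $384.37
Quarter 2: opening $384.37; interest $3.60 → $387.97; payment $94.63; balance $293.34
Quarter 3: opening $293.34; interest $3.60 → $296.94; payment $94.63; balance $202.31
Quarter 4: opening $202.31; interest $3.60 → $205.91; payment $94.63; balance $111.28
Quarter 5: opening $111.28; interest $3.60 → $114.88; payment $94.63; balance $20.25
Quarter 6: opening $20.25; interest $3.60 → $23.85; payment $23.85; balance $0.00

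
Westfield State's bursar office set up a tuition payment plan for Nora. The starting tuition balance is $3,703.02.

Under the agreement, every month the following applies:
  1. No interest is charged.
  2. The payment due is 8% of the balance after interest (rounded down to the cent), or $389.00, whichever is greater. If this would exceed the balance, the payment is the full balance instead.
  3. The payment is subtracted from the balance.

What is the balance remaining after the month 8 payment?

# | Opening | Payment | End bal
1 | $3,703.02 | $389.00 | $3,314.02
2 | $3,314.02 | $389.00 | $2,925.02
3 | $2,925.02 | $389.00 | $2,536.02
4 | $2,536.02 | $389.00 | $2,147.02
5 | $2,147.02 | $389.00 | $1,758.02
6 | $1,758.02 | $389.00 | $1,369.02
7 | $1,369.02 | $389.00 | $980.02
8 | $980.02 | $389.00 | $591.02

$591.02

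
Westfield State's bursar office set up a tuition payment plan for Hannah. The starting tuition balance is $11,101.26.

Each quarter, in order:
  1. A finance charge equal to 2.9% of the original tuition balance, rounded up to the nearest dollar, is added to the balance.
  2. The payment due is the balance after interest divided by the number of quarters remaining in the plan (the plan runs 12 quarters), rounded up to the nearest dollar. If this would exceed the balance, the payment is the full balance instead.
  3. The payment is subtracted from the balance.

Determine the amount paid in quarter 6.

$1,136.00

Quarter 1: opening $11,101.26; interest $322.00 → $11,423.26; payment $952.00; balance $10,471.26
Quarter 2: opening $10,471.26; interest $322.00 → $10,793.26; payment $982.00; balance $9,811.26
Quarter 3: opening $9,811.26; interest $322.00 → $10,133.26; payment $1,014.00; balance $9,119.26
Quarter 4: opening $9,119.26; interest $322.00 → $9,441.26; payment $1,050.00; balance $8,391.26
Quarter 5: opening $8,391.26; interest $322.00 → $8,713.26; payment $1,090.00; balance $7,623.26
Quarter 6: opening $7,623.26; interest $322.00 → $7,945.26; payment $1,136.00; balance $6,809.26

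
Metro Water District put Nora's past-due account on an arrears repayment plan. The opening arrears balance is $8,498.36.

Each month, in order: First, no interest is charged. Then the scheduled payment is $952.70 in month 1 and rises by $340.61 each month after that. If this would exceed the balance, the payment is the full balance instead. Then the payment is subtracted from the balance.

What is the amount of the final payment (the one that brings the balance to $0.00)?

Month 1: opening $8,498.36; payment $952.70; balance $7,545.66
Month 2: opening $7,545.66; payment $1,293.31; balance $6,252.35
Month 3: opening $6,252.35; payment $1,633.92; balance $4,618.43
Month 4: opening $4,618.43; payment $1,974.53; balance $2,643.90
Month 5: opening $2,643.90; payment $2,315.14; balance $328.76
Month 6: opening $328.76; payment $328.76; balance $0.00

$328.76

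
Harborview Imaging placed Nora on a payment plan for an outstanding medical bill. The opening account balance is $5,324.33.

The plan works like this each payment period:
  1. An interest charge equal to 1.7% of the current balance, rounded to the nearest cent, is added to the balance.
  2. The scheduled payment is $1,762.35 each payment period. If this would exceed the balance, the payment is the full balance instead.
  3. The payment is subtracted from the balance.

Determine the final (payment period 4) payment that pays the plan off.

Payment period 1: opening $5,324.33; interest $90.51 → $5,414.84; payment $1,762.35; balance $3,652.49
Payment period 2: opening $3,652.49; interest $62.09 → $3,714.58; payment $1,762.35; balance $1,952.23
Payment period 3: opening $1,952.23; interest $33.19 → $1,985.42; payment $1,762.35; balance $223.07
Payment period 4: opening $223.07; interest $3.79 → $226.86; payment $226.86; balance $0.00

$226.86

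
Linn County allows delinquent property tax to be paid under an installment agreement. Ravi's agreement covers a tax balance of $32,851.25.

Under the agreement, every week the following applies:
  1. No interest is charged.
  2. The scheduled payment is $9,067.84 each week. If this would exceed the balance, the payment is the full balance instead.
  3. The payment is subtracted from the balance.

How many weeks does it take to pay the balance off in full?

4

Week 1: $32,851.25 − $9,067.84 → $23,783.41
Week 2: $23,783.41 − $9,067.84 → $14,715.57
Week 3: $14,715.57 − $9,067.84 → $5,647.73
Week 4: $5,647.73 − $5,647.73 → $0.00
Balance reaches $0.00 in week 4.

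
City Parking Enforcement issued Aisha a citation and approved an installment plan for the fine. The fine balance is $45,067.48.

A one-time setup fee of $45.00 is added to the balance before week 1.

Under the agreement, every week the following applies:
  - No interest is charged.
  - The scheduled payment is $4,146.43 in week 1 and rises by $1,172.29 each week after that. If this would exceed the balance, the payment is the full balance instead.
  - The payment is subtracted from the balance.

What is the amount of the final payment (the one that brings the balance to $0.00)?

Week 1: $45,112.48 − $4,146.43 → $40,966.05
Week 2: $40,966.05 − $5,318.72 → $35,647.33
Week 3: $35,647.33 − $6,491.01 → $29,156.32
Week 4: $29,156.32 − $7,663.30 → $21,493.02
Week 5: $21,493.02 − $8,835.59 → $12,657.43
Week 6: $12,657.43 − $10,007.88 → $2,649.55
Week 7: $2,649.55 − $2,649.55 → $0.00

$2,649.55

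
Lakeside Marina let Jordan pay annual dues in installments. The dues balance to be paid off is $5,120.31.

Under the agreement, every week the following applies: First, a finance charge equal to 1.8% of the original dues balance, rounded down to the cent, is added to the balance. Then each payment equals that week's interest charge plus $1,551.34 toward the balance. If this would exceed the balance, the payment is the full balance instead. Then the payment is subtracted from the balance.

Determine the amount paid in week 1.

$1,643.50

Week 1: $5,120.31 +$92.16 interest = $5,212.47; pay $1,643.50 → $3,568.97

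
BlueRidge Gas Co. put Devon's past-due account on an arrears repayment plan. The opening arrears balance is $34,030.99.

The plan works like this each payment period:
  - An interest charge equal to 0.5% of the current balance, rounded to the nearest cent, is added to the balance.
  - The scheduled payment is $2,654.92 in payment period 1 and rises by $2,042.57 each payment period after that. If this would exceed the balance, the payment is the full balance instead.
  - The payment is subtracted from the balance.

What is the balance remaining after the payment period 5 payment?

$954.21

Payment period 1: opening $34,030.99; interest $170.15 → $34,201.14; payment $2,654.92; balance $31,546.22
Payment period 2: opening $31,546.22; interest $157.73 → $31,703.95; payment $4,697.49; balance $27,006.46
Payment period 3: opening $27,006.46; interest $135.03 → $27,141.49; payment $6,740.06; balance $20,401.43
Payment period 4: opening $20,401.43; interest $102.01 → $20,503.44; payment $8,782.63; balance $11,720.81
Payment period 5: opening $11,720.81; interest $58.60 → $11,779.41; payment $10,825.20; balance $954.21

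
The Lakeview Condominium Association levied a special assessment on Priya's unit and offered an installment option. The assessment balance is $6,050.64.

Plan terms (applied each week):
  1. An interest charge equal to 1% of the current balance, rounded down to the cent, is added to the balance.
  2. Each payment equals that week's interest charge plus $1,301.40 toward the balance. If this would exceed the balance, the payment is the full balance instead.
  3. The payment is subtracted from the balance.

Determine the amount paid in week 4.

Week 1: opening $6,050.64; interest $60.50 → $6,111.14; payment $1,361.90; balance $4,749.24
Week 2: opening $4,749.24; interest $47.49 → $4,796.73; payment $1,348.89; balance $3,447.84
Week 3: opening $3,447.84; interest $34.47 → $3,482.31; payment $1,335.87; balance $2,146.44
Week 4: opening $2,146.44; interest $21.46 → $2,167.90; payment $1,322.86; balance $845.04

$1,322.86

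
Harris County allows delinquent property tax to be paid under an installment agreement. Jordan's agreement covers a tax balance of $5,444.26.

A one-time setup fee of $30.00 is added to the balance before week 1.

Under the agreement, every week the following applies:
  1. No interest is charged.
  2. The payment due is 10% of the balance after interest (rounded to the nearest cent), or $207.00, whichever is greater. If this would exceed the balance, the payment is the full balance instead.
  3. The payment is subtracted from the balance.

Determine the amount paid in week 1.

# | Opening | Payment | End bal
1 | $5,474.26 | $547.43 | $4,926.83

$547.43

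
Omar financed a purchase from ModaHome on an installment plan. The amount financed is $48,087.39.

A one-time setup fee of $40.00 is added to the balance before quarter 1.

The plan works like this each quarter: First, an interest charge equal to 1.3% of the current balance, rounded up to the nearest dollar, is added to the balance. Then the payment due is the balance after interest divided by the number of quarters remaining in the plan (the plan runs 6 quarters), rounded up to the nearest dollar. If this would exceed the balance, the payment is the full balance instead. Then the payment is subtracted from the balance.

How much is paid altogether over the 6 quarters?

$50,369.39

# | Opening | Interest | Payment | End bal
1 | $48,127.39 | $626.00 | $8,126.00 | $40,627.39
2 | $40,627.39 | $529.00 | $8,232.00 | $32,924.39
3 | $32,924.39 | $429.00 | $8,339.00 | $25,014.39
4 | $25,014.39 | $326.00 | $8,447.00 | $16,893.39
5 | $16,893.39 | $220.00 | $8,557.00 | $8,556.39
6 | $8,556.39 | $112.00 | $8,668.39 | $0.00
Total paid: $50,369.39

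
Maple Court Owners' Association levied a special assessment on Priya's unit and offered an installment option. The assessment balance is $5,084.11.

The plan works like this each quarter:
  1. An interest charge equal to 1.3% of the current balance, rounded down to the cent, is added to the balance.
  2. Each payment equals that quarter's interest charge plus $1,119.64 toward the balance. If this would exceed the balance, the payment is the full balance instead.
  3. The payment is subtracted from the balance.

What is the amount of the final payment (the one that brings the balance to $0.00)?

$613.42

Quarter 1: $5,084.11 +$66.09 interest = $5,150.20; pay $1,185.73 → $3,964.47
Quarter 2: $3,964.47 +$51.53 interest = $4,016.00; pay $1,171.17 → $2,844.83
Quarter 3: $2,844.83 +$36.98 interest = $2,881.81; pay $1,156.62 → $1,725.19
Quarter 4: $1,725.19 +$22.42 interest = $1,747.61; pay $1,142.06 → $605.55
Quarter 5: $605.55 +$7.87 interest = $613.42; pay $613.42 → $0.00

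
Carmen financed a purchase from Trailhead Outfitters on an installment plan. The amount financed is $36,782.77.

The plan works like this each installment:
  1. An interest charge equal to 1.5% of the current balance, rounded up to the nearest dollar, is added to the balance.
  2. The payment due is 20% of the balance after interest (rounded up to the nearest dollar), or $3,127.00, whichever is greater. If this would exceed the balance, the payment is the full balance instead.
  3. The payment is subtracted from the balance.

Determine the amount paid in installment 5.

$3,247.00

Installment 1: $36,782.77 +$552.00 interest = $37,334.77; pay $7,467.00 → $29,867.77
Installment 2: $29,867.77 +$449.00 interest = $30,316.77; pay $6,064.00 → $24,252.77
Installment 3: $24,252.77 +$364.00 interest = $24,616.77; pay $4,924.00 → $19,692.77
Installment 4: $19,692.77 +$296.00 interest = $19,988.77; pay $3,998.00 → $15,990.77
Installment 5: $15,990.77 +$240.00 interest = $16,230.77; pay $3,247.00 → $12,983.77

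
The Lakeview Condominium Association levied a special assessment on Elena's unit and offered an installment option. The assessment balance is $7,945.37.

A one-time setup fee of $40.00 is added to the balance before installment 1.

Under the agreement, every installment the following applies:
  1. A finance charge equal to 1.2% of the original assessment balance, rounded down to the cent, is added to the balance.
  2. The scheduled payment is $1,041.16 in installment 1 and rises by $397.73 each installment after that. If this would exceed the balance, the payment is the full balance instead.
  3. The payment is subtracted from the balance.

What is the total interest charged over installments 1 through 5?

$476.70

# | Opening | Interest | Payment | End bal
1 | $7,985.37 | $95.34 | $1,041.16 | $7,039.55
2 | $7,039.55 | $95.34 | $1,438.89 | $5,696.00
3 | $5,696.00 | $95.34 | $1,836.62 | $3,954.72
4 | $3,954.72 | $95.34 | $2,234.35 | $1,815.71
5 | $1,815.71 | $95.34 | $1,911.05 | $0.00
Total interest: $95.34 + $95.34 + $95.34 + $95.34 + $95.34 = $476.70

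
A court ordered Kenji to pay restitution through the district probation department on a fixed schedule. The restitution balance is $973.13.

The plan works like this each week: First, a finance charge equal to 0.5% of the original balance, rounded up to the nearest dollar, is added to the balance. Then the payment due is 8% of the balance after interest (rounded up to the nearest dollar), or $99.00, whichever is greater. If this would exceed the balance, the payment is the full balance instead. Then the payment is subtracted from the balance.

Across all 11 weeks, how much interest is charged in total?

$55.00

Week 1: $973.13 +$5.00 interest = $978.13; pay $99.00 → $879.13
Week 2: $879.13 +$5.00 interest = $884.13; pay $99.00 → $785.13
Week 3: $785.13 +$5.00 interest = $790.13; pay $99.00 → $691.13
Week 4: $691.13 +$5.00 interest = $696.13; pay $99.00 → $597.13
Week 5: $597.13 +$5.00 interest = $602.13; pay $99.00 → $503.13
Week 6: $503.13 +$5.00 interest = $508.13; pay $99.00 → $409.13
Week 7: $409.13 +$5.00 interest = $414.13; pay $99.00 → $315.13
Week 8: $315.13 +$5.00 interest = $320.13; pay $99.00 → $221.13
Week 9: $221.13 +$5.00 interest = $226.13; pay $99.00 → $127.13
Week 10: $127.13 +$5.00 interest = $132.13; pay $99.00 → $33.13
Week 11: $33.13 +$5.00 interest = $38.13; pay $38.13 → $0.00
Total interest: $5.00 + $5.00 + $5.00 + $5.00 + $5.00 + $5.00 + $5.00 + $5.00 + $5.00 + $5.00 + $5.00 = $55.00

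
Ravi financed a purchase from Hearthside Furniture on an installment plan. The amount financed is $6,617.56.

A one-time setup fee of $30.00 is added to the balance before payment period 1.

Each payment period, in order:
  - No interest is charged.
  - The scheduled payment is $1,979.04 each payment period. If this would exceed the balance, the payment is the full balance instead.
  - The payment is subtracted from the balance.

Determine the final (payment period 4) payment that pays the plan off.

# | Opening | Payment | End bal
1 | $6,647.56 | $1,979.04 | $4,668.52
2 | $4,668.52 | $1,979.04 | $2,689.48
3 | $2,689.48 | $1,979.04 | $710.44
4 | $710.44 | $710.44 | $0.00

$710.44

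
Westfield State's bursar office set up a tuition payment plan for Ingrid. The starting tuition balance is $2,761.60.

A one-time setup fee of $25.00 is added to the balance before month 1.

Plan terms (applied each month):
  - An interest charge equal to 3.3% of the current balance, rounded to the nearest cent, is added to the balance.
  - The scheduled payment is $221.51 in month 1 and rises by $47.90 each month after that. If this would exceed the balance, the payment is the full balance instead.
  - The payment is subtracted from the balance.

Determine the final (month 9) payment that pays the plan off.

$195.02

Month 1: $2,786.60 +$91.96 interest = $2,878.56; pay $221.51 → $2,657.05
Month 2: $2,657.05 +$87.68 interest = $2,744.73; pay $269.41 → $2,475.32
Month 3: $2,475.32 +$81.69 interest = $2,557.01; pay $317.31 → $2,239.70
Month 4: $2,239.70 +$73.91 interest = $2,313.61; pay $365.21 → $1,948.40
Month 5: $1,948.40 +$64.30 interest = $2,012.70; pay $413.11 → $1,599.59
Month 6: $1,599.59 +$52.79 interest = $1,652.38; pay $461.01 → $1,191.37
Month 7: $1,191.37 +$39.32 interest = $1,230.69; pay $508.91 → $721.78
Month 8: $721.78 +$23.82 interest = $745.60; pay $556.81 → $188.79
Month 9: $188.79 +$6.23 interest = $195.02; pay $195.02 → $0.00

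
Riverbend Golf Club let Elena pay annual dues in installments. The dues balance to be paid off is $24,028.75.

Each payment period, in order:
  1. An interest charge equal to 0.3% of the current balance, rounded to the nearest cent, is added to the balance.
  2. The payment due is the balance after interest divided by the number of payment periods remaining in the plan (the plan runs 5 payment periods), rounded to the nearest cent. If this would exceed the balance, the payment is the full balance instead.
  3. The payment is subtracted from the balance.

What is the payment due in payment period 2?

$4,834.63

# | Opening | Interest | Payment | End bal
1 | $24,028.75 | $72.09 | $4,820.17 | $19,280.67
2 | $19,280.67 | $57.84 | $4,834.63 | $14,503.88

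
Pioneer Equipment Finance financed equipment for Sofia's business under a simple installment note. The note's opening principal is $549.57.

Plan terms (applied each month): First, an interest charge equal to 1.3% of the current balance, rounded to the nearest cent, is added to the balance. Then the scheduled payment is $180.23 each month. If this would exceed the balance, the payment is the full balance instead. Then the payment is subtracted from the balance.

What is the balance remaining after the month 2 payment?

$201.14

# | Opening | Interest | Payment | End bal
1 | $549.57 | $7.14 | $180.23 | $376.48
2 | $376.48 | $4.89 | $180.23 | $201.14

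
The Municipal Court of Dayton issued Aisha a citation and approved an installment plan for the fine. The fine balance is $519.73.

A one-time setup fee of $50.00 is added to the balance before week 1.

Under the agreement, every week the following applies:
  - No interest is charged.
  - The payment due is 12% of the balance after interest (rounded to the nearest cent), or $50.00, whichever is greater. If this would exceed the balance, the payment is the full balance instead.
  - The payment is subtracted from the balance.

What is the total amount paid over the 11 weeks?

$569.73

Week 1: opening $569.73; payment $68.37; balance $501.36
Week 2: opening $501.36; payment $60.16; balance $441.20
Week 3: opening $441.20; payment $52.94; balance $388.26
Week 4: opening $388.26; payment $50.00; balance $338.26
Week 5: opening $338.26; payment $50.00; balance $288.26
Week 6: opening $288.26; payment $50.00; balance $238.26
Week 7: opening $238.26; payment $50.00; balance $188.26
Week 8: opening $188.26; payment $50.00; balance $138.26
Week 9: opening $138.26; payment $50.00; balance $88.26
Week 10: opening $88.26; payment $50.00; balance $38.26
Week 11: opening $38.26; payment $38.26; balance $0.00
Total paid: $569.73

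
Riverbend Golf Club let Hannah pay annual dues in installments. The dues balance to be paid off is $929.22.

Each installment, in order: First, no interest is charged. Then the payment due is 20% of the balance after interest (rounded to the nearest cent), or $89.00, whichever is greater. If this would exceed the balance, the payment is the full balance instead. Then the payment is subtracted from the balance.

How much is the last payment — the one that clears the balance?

# | Opening | Payment | End bal
1 | $929.22 | $185.84 | $743.38
2 | $743.38 | $148.68 | $594.70
3 | $594.70 | $118.94 | $475.76
4 | $475.76 | $95.15 | $380.61
5 | $380.61 | $89.00 | $291.61
6 | $291.61 | $89.00 | $202.61
7 | $202.61 | $89.00 | $113.61
8 | $113.61 | $89.00 | $24.61
9 | $24.61 | $24.61 | $0.00

$24.61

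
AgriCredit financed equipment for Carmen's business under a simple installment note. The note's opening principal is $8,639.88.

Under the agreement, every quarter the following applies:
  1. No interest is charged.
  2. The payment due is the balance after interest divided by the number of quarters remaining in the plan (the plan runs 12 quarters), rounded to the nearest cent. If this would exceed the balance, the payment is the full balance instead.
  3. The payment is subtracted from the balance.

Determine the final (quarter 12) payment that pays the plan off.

$719.99

# | Opening | Payment | End bal
1 | $8,639.88 | $719.99 | $7,919.89
2 | $7,919.89 | $719.99 | $7,199.90
3 | $7,199.90 | $719.99 | $6,479.91
4 | $6,479.91 | $719.99 | $5,759.92
5 | $5,759.92 | $719.99 | $5,039.93
6 | $5,039.93 | $719.99 | $4,319.94
7 | $4,319.94 | $719.99 | $3,599.95
8 | $3,599.95 | $719.99 | $2,879.96
9 | $2,879.96 | $719.99 | $2,159.97
10 | $2,159.97 | $719.99 | $1,439.98
11 | $1,439.98 | $719.99 | $719.99
12 | $719.99 | $719.99 | $0.00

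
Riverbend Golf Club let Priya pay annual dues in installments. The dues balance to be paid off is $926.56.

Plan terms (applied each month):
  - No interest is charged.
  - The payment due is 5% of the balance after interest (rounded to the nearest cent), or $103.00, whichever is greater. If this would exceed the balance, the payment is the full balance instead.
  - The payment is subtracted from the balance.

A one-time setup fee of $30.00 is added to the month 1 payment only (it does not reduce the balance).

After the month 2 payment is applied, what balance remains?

Month 1: opening $926.56; payment $103.00 (+ $30.00 fee); balance $823.56
Month 2: opening $823.56; payment $103.00; balance $720.56

$720.56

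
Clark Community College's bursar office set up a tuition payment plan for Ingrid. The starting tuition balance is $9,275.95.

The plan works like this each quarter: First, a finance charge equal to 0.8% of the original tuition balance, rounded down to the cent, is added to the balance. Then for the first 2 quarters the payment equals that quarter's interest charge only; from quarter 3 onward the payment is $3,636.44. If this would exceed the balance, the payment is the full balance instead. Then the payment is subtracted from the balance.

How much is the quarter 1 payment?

Quarter 1: opening $9,275.95; interest $74.20 → $9,350.15; payment $74.20; balance $9,275.95

$74.20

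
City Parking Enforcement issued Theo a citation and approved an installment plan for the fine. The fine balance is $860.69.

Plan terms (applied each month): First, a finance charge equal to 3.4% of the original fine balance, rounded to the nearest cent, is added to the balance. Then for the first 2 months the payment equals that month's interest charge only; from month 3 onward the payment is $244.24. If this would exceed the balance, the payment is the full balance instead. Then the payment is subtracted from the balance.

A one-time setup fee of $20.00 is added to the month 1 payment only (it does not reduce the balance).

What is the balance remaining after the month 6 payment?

$0.77

Month 1: opening $860.69; interest $29.26 → $889.95; payment $29.26 (+ $20.00 fee); balance $860.69
Month 2: opening $860.69; interest $29.26 → $889.95; payment $29.26; balance $860.69
Month 3: opening $860.69; interest $29.26 → $889.95; payment $244.24; balance $645.71
Month 4: opening $645.71; interest $29.26 → $674.97; payment $244.24; balance $430.73
Month 5: opening $430.73; interest $29.26 → $459.99; payment $244.24; balance $215.75
Month 6: opening $215.75; interest $29.26 → $245.01; payment $244.24; balance $0.77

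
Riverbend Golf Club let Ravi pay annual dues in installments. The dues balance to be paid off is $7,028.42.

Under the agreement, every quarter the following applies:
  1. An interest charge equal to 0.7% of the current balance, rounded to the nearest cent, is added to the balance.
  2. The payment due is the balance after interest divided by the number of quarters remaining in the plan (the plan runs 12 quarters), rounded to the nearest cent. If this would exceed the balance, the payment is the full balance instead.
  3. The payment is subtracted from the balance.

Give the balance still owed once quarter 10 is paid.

$1,256.04

# | Opening | Interest | Payment | End bal
1 | $7,028.42 | $49.20 | $589.80 | $6,487.82
2 | $6,487.82 | $45.41 | $593.93 | $5,939.30
3 | $5,939.30 | $41.58 | $598.09 | $5,382.79
4 | $5,382.79 | $37.68 | $602.27 | $4,818.20
5 | $4,818.20 | $33.73 | $606.49 | $4,245.44
6 | $4,245.44 | $29.72 | $610.74 | $3,664.42
7 | $3,664.42 | $25.65 | $615.01 | $3,075.06
8 | $3,075.06 | $21.53 | $619.32 | $2,477.27
9 | $2,477.27 | $17.34 | $623.65 | $1,870.96
10 | $1,870.96 | $13.10 | $628.02 | $1,256.04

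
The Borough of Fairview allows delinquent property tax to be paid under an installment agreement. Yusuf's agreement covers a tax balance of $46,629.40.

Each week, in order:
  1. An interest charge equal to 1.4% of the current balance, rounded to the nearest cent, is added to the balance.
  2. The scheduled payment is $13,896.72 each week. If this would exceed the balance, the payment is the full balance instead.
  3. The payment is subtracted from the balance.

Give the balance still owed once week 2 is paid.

Week 1: $46,629.40 +$652.81 interest = $47,282.21; pay $13,896.72 → $33,385.49
Week 2: $33,385.49 +$467.40 interest = $33,852.89; pay $13,896.72 → $19,956.17

$19,956.17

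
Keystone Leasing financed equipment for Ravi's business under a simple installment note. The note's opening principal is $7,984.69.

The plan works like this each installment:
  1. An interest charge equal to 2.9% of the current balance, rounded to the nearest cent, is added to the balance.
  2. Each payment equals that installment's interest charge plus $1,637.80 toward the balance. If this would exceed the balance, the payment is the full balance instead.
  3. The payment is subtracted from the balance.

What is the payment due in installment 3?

$1,774.36

Installment 1: opening $7,984.69; interest $231.56 → $8,216.25; payment $1,869.36; balance $6,346.89
Installment 2: opening $6,346.89; interest $184.06 → $6,530.95; payment $1,821.86; balance $4,709.09
Installment 3: opening $4,709.09; interest $136.56 → $4,845.65; payment $1,774.36; balance $3,071.29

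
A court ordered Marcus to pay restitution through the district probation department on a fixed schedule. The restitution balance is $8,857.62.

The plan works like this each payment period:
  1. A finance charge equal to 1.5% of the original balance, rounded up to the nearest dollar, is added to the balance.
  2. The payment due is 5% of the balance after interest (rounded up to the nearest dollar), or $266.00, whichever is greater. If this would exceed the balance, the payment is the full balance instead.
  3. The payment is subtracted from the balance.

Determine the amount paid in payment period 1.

Payment period 1: opening $8,857.62; interest $133.00 → $8,990.62; payment $450.00; balance $8,540.62

$450.00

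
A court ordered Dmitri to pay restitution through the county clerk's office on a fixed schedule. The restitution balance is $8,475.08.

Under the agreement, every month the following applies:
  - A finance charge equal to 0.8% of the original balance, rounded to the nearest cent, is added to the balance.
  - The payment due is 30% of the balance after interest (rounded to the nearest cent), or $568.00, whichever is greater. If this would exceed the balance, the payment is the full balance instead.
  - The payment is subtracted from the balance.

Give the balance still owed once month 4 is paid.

$2,155.08

Month 1: opening $8,475.08; interest $67.80 → $8,542.88; payment $2,562.86; balance $5,980.02
Month 2: opening $5,980.02; interest $67.80 → $6,047.82; payment $1,814.35; balance $4,233.47
Month 3: opening $4,233.47; interest $67.80 → $4,301.27; payment $1,290.38; balance $3,010.89
Month 4: opening $3,010.89; interest $67.80 → $3,078.69; payment $923.61; balance $2,155.08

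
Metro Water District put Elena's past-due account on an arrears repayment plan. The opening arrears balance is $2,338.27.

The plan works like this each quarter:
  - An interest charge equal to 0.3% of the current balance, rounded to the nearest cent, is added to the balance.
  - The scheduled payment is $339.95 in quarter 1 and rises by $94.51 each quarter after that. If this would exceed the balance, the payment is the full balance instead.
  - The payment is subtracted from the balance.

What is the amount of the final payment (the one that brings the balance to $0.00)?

$433.63

# | Opening | Interest | Payment | End bal
1 | $2,338.27 | $7.01 | $339.95 | $2,005.33
2 | $2,005.33 | $6.02 | $434.46 | $1,576.89
3 | $1,576.89 | $4.73 | $528.97 | $1,052.65
4 | $1,052.65 | $3.16 | $623.48 | $432.33
5 | $432.33 | $1.30 | $433.63 | $0.00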